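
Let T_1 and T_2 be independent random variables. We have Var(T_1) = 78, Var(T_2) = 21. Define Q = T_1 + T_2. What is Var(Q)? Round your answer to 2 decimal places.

99.00

By independence, Var(Q) = (1)²Var(T_1) + (1)²Var(T_2)
= (1)²·78 + (1)²·21 = 99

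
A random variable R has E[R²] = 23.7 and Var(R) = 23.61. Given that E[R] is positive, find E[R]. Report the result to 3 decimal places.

(E[R])² = E[R²] − Var(R) = 23.7 − 23.61 = 0.09
E[R] = √0.09 = 0.3

0.300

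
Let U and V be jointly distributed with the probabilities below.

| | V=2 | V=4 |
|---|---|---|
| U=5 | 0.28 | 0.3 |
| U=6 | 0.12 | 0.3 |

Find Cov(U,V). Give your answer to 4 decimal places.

E[U] = 5.42,  E[V] = 3.2
E[UV] = 17.44
Cov(U,V) = E[UV] − E[U]E[V] = 17.44 − (5.42)(3.2) = 0.096

0.0960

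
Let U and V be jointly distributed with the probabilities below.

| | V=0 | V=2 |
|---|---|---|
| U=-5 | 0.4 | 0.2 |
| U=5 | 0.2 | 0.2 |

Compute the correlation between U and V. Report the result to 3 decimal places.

E[U] = -1,  E[V] = 0.8
E[UV] = 0
Cov(U,V) = E[UV] − E[U]E[V] = 0 − (-1)(0.8) = 0.8
Var(U) = 24,  Var(V) = 0.96
ρ = 0.8 / √(24·0.96) ≈ 0.167

0.167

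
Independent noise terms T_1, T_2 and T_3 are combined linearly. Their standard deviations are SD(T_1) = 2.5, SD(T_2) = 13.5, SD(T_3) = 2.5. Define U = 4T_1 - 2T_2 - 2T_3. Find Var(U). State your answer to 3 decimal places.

Var(T_1) = 6.25, Var(T_2) = 182.25, Var(T_3) = 6.25
By independence, Var(U) = (4)²Var(T_1) + (-2)²Var(T_2) + (-2)²Var(T_3)
= (4)²·6.25 + (-2)²·182.25 + (-2)²·6.25 = 854

854.000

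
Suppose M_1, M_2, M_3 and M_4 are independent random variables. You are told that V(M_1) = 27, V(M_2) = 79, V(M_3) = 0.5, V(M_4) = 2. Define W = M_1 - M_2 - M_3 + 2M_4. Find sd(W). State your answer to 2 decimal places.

10.70

By independence, V(W) = (1)²V(M_1) + (-1)²V(M_2) + (-1)²V(M_3) + (2)²V(M_4)
= (1)²·27 + (-1)²·79 + (-1)²·0.5 + (2)²·2 = 114.5
sd(W) = √114.5 ≈ 10.70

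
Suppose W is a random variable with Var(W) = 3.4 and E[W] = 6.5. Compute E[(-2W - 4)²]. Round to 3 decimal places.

E[-2W - 4] = -2·6.5 − 4 = -17
Var(-2W - 4) = (-2)²·3.4 = 13.6
E[(-2W - 4)²] = Var((-2W - 4)) + (E[(-2W - 4)])² = 13.6 + (-17)² = 302.6

302.600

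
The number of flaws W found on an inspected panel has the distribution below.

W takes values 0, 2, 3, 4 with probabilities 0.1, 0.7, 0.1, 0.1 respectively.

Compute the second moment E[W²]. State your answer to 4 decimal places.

5.3000

E[W²] = (0)²(0.1) + (2)²(0.7) + (3)²(0.1) + (4)²(0.1) = 5.3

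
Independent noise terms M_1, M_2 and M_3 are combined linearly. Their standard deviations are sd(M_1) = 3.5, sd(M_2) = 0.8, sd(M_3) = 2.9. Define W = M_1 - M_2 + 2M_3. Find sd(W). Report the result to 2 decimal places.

V(M_1) = 12.25, V(M_2) = 0.64, V(M_3) = 8.41
By independence, V(W) = (1)²V(M_1) + (-1)²V(M_2) + (2)²V(M_3)
= (1)²·12.25 + (-1)²·0.64 + (2)²·8.41 = 46.53
sd(W) = √46.53 ≈ 6.82

6.82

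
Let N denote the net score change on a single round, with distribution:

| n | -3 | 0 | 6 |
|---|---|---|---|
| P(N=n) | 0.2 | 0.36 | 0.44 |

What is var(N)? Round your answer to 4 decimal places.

13.4784

E[N] = (-3)(0.2) + (0)(0.36) + (6)(0.44) = 2.04
E[N²] = (-3)²(0.2) + (0)²(0.36) + (6)²(0.44) = 17.64
var(N) = E[N²] − (E[N])² = 17.64 − (2.04)² = 13.4784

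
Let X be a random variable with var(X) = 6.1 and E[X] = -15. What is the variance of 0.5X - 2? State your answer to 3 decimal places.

1.525

var(0.5X - 2) = (0.5)²·var(X) = 0.25·6.1 = 1.525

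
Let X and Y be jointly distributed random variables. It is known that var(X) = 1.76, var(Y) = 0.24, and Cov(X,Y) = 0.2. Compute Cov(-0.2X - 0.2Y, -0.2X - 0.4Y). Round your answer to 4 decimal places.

0.1136

Cov(-0.2X - 0.2Y, -0.2X - 0.4Y) = (-0.2)(-0.2)var(X) + (-0.2)(-0.4)var(Y) + [(-0.2)(-0.4) + (-0.2)(-0.2)]Cov(X,Y)
= 0.04·1.76 + 0.08·0.24 + 0.12·0.2 = 0.1136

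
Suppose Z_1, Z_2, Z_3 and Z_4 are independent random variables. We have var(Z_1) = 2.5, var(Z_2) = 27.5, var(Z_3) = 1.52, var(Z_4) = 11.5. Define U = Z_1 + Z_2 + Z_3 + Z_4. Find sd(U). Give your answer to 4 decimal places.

6.5590

By independence, var(U) = (1)²var(Z_1) + (1)²var(Z_2) + (1)²var(Z_3) + (1)²var(Z_4)
= (1)²·2.5 + (1)²·27.5 + (1)²·1.52 + (1)²·11.5 = 43.02
sd(U) = √43.02 ≈ 6.5590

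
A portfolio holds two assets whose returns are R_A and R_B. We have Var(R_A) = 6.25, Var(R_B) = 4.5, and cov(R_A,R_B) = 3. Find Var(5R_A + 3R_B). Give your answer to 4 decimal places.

286.7500

Var(5R_A + 3R_B) = (5)²·Var(R_A) + (3)²·Var(R_B) + 2·(5)·(3)·cov(R_A,R_B)
= 25·6.25 + 9·4.5 + 30·3 = 286.75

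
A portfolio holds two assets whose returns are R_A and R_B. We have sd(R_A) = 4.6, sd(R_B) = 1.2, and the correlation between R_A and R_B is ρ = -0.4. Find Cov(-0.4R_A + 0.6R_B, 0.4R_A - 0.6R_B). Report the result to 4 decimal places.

-4.9638

Var(R_A) = (4.6)² = 21.16;  Var(R_B) = (1.2)² = 1.44
Cov(R_A,R_B) = ρ·sd(R_A)·sd(R_B) = -0.4·4.6·1.2 = -2.208
Cov(-0.4R_A + 0.6R_B, 0.4R_A - 0.6R_B) = (-0.4)(0.4)Var(R_A) + (0.6)(-0.6)Var(R_B) + [(-0.4)(-0.6) + (0.6)(0.4)]Cov(R_A,R_B)
= -0.16·21.16 + -0.36·1.44 + 0.48·-2.208 = -4.96384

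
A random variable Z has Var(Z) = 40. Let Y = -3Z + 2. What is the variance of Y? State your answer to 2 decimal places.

360.00

Var(-3Z + 2) = (-3)²·Var(Z) = 9·40 = 360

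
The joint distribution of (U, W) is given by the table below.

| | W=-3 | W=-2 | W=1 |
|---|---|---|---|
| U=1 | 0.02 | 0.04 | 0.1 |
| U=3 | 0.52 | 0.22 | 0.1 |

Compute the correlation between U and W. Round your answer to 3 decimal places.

-0.483

E[U] = 2.68,  E[W] = -1.94
E[UW] = -5.74
Cov(U,W) = E[UW] − E[U]E[W] = -5.74 − (2.68)(-1.94) = -0.5408
Var(U) = 0.5376,  Var(W) = 2.3364
ρ = -0.5408 / √(0.5376·2.3364) ≈ -0.483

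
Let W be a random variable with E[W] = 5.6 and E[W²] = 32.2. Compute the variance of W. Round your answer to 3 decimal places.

Var(W) = 32.2 − (5.6)² = 0.84

0.840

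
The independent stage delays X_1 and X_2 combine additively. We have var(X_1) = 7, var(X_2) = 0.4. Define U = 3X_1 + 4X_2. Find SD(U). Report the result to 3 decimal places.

By independence, var(U) = (3)²var(X_1) + (4)²var(X_2)
= (3)²·7 + (4)²·0.4 = 69.4
SD(U) = √69.4 ≈ 8.331

8.331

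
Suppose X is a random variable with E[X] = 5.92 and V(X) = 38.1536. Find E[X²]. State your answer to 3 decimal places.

73.200

E[X²] = V(X) + (E[X])² = 38.1536 + (5.92)² = 73.2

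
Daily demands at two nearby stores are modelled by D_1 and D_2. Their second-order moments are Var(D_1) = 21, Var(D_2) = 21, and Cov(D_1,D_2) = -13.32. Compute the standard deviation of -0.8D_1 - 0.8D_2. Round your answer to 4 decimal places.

Var(-0.8D_1 - 0.8D_2) = (-0.8)²·Var(D_1) + (-0.8)²·Var(D_2) + 2·(-0.8)·(-0.8)·Cov(D_1,D_2)
= 0.64·21 + 0.64·21 + 1.28·-13.32 = 9.8304
sd(-0.8D_1 - 0.8D_2) = √9.8304 ≈ 3.1353

3.1353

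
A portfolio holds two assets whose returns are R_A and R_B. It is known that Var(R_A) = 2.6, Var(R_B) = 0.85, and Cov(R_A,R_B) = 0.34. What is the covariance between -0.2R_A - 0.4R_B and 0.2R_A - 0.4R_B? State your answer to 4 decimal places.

0.0320

Cov(-0.2R_A - 0.4R_B, 0.2R_A - 0.4R_B) = (-0.2)(0.2)Var(R_A) + (-0.4)(-0.4)Var(R_B) + [(-0.2)(-0.4) + (-0.4)(0.2)]Cov(R_A,R_B)
= -0.04·2.6 + 0.16·0.85 + 0·0.34 = 0.032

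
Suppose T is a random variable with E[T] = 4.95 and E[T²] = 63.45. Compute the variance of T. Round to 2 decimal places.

var(T) = 63.45 − (4.95)² = 38.9475

38.95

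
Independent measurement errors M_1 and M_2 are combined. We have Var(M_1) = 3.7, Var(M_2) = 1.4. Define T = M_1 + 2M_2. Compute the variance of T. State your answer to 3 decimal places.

9.300

By independence, Var(T) = (1)²Var(M_1) + (2)²Var(M_2)
= (1)²·3.7 + (2)²·1.4 = 9.3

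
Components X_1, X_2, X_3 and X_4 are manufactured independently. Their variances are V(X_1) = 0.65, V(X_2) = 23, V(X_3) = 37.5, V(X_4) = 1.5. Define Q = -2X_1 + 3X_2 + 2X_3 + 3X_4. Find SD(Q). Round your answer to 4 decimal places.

By independence, V(Q) = (-2)²V(X_1) + (3)²V(X_2) + (2)²V(X_3) + (3)²V(X_4)
= (-2)²·0.65 + (3)²·23 + (2)²·37.5 + (3)²·1.5 = 373.1
SD(Q) = √373.1 ≈ 19.3158

19.3158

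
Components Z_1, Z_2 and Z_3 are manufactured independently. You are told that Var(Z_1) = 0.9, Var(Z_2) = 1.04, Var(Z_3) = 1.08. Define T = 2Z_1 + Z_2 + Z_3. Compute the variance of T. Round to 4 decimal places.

By independence, Var(T) = (2)²Var(Z_1) + (1)²Var(Z_2) + (1)²Var(Z_3)
= (2)²·0.9 + (1)²·1.04 + (1)²·1.08 = 5.72

5.7200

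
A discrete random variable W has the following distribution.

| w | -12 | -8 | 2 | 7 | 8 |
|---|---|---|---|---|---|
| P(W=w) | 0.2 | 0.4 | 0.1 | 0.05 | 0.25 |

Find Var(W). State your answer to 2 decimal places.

63.95

E[W] = (-12)(0.2) + (-8)(0.4) + (2)(0.1) + (7)(0.05) + (8)(0.25) = -3.05
E[W²] = (-12)²(0.2) + (-8)²(0.4) + (2)²(0.1) + (7)²(0.05) + (8)²(0.25) = 73.25
Var(W) = E[W²] − (E[W])² = 73.25 − (-3.05)² = 63.9475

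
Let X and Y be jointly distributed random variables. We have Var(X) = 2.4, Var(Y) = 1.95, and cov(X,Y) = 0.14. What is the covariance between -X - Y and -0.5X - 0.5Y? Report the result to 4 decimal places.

cov(-X - Y, -0.5X - 0.5Y) = (-1)(-0.5)Var(X) + (-1)(-0.5)Var(Y) + [(-1)(-0.5) + (-1)(-0.5)]cov(X,Y)
= 0.5·2.4 + 0.5·1.95 + 1·0.14 = 2.315

2.3150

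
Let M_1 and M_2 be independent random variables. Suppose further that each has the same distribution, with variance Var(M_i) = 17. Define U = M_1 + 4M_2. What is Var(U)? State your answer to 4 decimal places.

289.0000

By independence, Var(U) = (1)²Var(M_1) + (4)²Var(M_2)
= (1)²·17 + (4)²·17 = 289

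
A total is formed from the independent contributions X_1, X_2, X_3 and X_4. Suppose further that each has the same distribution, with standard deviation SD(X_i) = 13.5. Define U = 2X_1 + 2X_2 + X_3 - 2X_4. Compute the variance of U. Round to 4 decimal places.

2369.2500

V(X_i) = (13.5)² = 182.25
By independence, V(U) = (2)²V(X_1) + (2)²V(X_2) + (1)²V(X_3) + (-2)²V(X_4)
= (2)²·182.25 + (2)²·182.25 + (1)²·182.25 + (-2)²·182.25 = 2369.25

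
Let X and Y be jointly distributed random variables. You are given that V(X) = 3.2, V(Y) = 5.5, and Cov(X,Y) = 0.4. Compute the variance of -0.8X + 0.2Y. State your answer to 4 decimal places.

2.1400

V(-0.8X + 0.2Y) = (-0.8)²·V(X) + (0.2)²·V(Y) + 2·(-0.8)·(0.2)·Cov(X,Y)
= 0.64·3.2 + 0.04·5.5 + -0.32·0.4 = 2.14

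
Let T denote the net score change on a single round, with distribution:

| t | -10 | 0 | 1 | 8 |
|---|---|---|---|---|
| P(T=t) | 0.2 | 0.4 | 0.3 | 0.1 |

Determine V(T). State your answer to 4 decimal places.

25.8900

E[T] = (-10)(0.2) + (0)(0.4) + (1)(0.3) + (8)(0.1) = -0.9
E[T²] = (-10)²(0.2) + (0)²(0.4) + (1)²(0.3) + (8)²(0.1) = 26.7
V(T) = E[T²] − (E[T])² = 26.7 − (-0.9)² = 25.89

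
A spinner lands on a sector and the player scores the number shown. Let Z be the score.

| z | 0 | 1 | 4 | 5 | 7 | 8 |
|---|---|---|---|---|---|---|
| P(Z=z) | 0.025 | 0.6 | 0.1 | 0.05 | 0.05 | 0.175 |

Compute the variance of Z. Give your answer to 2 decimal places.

8.10

E[Z] = (0)(0.025) + (1)(0.6) + (4)(0.1) + (5)(0.05) + (7)(0.05) + (8)(0.175) = 3
E[Z²] = (0)²(0.025) + (1)²(0.6) + (4)²(0.1) + (5)²(0.05) + (7)²(0.05) + (8)²(0.175) = 17.1
var(Z) = E[Z²] − (E[Z])² = 17.1 − (3)² = 8.1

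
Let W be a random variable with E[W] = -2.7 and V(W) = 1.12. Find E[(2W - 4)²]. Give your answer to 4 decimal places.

E[2W - 4] = 2·-2.7 − 4 = -9.4
V(2W - 4) = (2)²·1.12 = 4.48
E[(2W - 4)²] = V((2W - 4)) + (E[(2W - 4)])² = 4.48 + (-9.4)² = 92.84

92.8400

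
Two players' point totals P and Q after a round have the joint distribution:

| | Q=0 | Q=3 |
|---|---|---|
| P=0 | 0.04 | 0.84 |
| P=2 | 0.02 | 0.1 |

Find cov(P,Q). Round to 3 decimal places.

E[P] = 0.24,  E[Q] = 2.82
E[PQ] = 0.6
cov(P,Q) = E[PQ] − E[P]E[Q] = 0.6 − (0.24)(2.82) = -0.0768

-0.077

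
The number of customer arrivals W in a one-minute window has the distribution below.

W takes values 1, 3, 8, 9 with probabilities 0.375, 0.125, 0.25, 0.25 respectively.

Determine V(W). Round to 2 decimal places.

E[W] = (1)(0.375) + (3)(0.125) + (8)(0.25) + (9)(0.25) = 5
E[W²] = (1)²(0.375) + (3)²(0.125) + (8)²(0.25) + (9)²(0.25) = 37.75
V(W) = E[W²] − (E[W])² = 37.75 − (5)² = 12.75

12.75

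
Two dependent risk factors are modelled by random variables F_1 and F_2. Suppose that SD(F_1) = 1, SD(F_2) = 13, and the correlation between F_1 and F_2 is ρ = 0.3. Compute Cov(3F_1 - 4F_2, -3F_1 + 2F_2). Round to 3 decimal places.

-1290.800

Var(F_1) = (1)² = 1;  Var(F_2) = (13)² = 169
Cov(F_1,F_2) = ρ·SD(F_1)·SD(F_2) = 0.3·1·13 = 3.9
Cov(3F_1 - 4F_2, -3F_1 + 2F_2) = (3)(-3)Var(F_1) + (-4)(2)Var(F_2) + [(3)(2) + (-4)(-3)]Cov(F_1,F_2)
= -9·1 + -8·169 + 18·3.9 = -1290.8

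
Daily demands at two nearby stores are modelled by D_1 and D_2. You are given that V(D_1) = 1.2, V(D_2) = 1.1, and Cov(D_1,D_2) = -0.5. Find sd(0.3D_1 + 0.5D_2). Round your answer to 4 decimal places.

V(0.3D_1 + 0.5D_2) = (0.3)²·V(D_1) + (0.5)²·V(D_2) + 2·(0.3)·(0.5)·Cov(D_1,D_2)
= 0.09·1.2 + 0.25·1.1 + 0.3·-0.5 = 0.233
sd(0.3D_1 + 0.5D_2) = √0.233 ≈ 0.4827

0.4827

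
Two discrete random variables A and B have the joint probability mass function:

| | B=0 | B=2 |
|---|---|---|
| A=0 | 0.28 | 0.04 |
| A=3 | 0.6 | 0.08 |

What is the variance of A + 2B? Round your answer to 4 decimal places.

E[A] = 2.04,  E[B] = 0.24,  E[AB] = 0.48
Var(A) = 6.12 − (2.04)² = 1.9584;  Var(B) = 0.48 − (0.24)² = 0.4224
Cov(A,B) = 0.48 − (2.04)(0.24) = -0.0096
Var(A + 2B) = (1)²·1.9584 + (2)²·0.4224 + 2·(1)·(2)·-0.0096 = 3.6096

3.6096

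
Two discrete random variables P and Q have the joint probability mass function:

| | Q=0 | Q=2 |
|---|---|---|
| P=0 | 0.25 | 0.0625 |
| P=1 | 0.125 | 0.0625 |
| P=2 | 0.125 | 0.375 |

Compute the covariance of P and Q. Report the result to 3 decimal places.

E[P] = 1.1875,  E[Q] = 1
E[PQ] = 1.625
Cov(P,Q) = E[PQ] − E[P]E[Q] = 1.625 − (1.1875)(1) = 0.4375

0.438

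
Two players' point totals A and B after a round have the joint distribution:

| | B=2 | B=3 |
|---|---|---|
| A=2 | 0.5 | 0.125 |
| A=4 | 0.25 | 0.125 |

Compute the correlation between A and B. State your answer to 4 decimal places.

E[A] = 2.75,  E[B] = 2.25
E[AB] = 6.25
cov(A,B) = E[AB] − E[A]E[B] = 6.25 − (2.75)(2.25) = 0.0625
var(A) = 0.9375,  var(B) = 0.1875
ρ = 0.0625 / √(0.9375·0.1875) ≈ 0.1491

0.1491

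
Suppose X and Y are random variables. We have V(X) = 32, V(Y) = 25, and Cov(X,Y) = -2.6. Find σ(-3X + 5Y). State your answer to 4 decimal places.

31.4802

V(-3X + 5Y) = (-3)²·V(X) + (5)²·V(Y) + 2·(-3)·(5)·Cov(X,Y)
= 9·32 + 25·25 + -30·-2.6 = 991
σ(-3X + 5Y) = √991 ≈ 31.4802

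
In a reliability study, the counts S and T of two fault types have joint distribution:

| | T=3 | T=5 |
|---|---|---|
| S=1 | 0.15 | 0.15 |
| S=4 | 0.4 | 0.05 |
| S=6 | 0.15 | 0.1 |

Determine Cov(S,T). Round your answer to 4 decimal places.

-0.2600

E[S] = 3.6,  E[T] = 3.6
E[ST] = 12.7
Cov(S,T) = E[ST] − E[S]E[T] = 12.7 − (3.6)(3.6) = -0.26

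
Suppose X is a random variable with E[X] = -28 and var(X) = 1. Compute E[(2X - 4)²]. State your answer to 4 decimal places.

3604.0000

E[2X - 4] = 2·-28 − 4 = -60
var(2X - 4) = (2)²·1 = 4
E[(2X - 4)²] = var((2X - 4)) + (E[(2X - 4)])² = 4 + (-60)² = 3604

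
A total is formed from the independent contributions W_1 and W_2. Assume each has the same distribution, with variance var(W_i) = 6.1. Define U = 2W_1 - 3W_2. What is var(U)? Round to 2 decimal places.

79.30

By independence, var(U) = (2)²var(W_1) + (-3)²var(W_2)
= (2)²·6.1 + (-3)²·6.1 = 79.3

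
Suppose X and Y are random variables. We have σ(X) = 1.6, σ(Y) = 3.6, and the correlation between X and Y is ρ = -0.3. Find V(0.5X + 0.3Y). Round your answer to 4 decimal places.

1.2880

V(X) = (1.6)² = 2.56;  V(Y) = (3.6)² = 12.96
cov(X,Y) = ρ·σ(X)·σ(Y) = -0.3·1.6·3.6 = -1.728
V(0.5X + 0.3Y) = (0.5)²·V(X) + (0.3)²·V(Y) + 2·(0.5)·(0.3)·cov(X,Y)
= 0.25·2.56 + 0.09·12.96 + 0.3·-1.728 = 1.288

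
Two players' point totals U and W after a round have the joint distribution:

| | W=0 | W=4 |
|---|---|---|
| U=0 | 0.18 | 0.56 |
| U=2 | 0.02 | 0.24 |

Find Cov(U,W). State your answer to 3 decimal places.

0.256

E[U] = 0.52,  E[W] = 3.2
E[UW] = 1.92
Cov(U,W) = E[UW] − E[U]E[W] = 1.92 − (0.52)(3.2) = 0.256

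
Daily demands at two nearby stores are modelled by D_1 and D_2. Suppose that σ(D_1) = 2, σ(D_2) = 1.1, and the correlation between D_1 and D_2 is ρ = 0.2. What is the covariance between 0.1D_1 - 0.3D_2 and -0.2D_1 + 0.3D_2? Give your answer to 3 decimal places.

Var(D_1) = (2)² = 4;  Var(D_2) = (1.1)² = 1.21
cov(D_1,D_2) = ρ·σ(D_1)·σ(D_2) = 0.2·2·1.1 = 0.44
cov(0.1D_1 - 0.3D_2, -0.2D_1 + 0.3D_2) = (0.1)(-0.2)Var(D_1) + (-0.3)(0.3)Var(D_2) + [(0.1)(0.3) + (-0.3)(-0.2)]cov(D_1,D_2)
= -0.02·4 + -0.09·1.21 + 0.09·0.44 = -0.1493

-0.149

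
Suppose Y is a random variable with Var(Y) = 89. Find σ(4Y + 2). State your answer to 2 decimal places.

37.74

Var(4Y + 2) = (4)²·89 = 1424
σ(4Y + 2) = √1424 ≈ 37.74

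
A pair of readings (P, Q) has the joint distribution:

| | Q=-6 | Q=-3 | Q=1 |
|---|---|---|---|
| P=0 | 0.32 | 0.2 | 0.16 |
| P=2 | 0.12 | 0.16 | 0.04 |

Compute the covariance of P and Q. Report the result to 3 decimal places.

E[P] = 0.64,  E[Q] = -3.52
E[PQ] = -2.32
cov(P,Q) = E[PQ] − E[P]E[Q] = -2.32 − (0.64)(-3.52) = -0.0672

-0.067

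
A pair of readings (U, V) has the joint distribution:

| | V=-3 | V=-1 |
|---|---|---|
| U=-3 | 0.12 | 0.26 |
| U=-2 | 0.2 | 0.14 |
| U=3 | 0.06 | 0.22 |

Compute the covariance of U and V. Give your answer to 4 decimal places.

0.4152

E[U] = -0.98,  E[V] = -1.76
E[UV] = 2.14
Cov(U,V) = E[UV] − E[U]E[V] = 2.14 − (-0.98)(-1.76) = 0.4152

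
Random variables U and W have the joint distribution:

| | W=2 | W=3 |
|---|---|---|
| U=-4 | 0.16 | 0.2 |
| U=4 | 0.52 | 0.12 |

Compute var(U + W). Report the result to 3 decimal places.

E[U] = 1.12,  E[W] = 2.32,  E[UW] = 1.92
var(U) = 16 − (1.12)² = 14.7456;  var(W) = 5.6 − (2.32)² = 0.2176
Cov(U,W) = 1.92 − (1.12)(2.32) = -0.6784
var(U + W) = (1)²·14.7456 + (1)²·0.2176 + 2·(1)·(1)·-0.6784 = 13.6064

13.606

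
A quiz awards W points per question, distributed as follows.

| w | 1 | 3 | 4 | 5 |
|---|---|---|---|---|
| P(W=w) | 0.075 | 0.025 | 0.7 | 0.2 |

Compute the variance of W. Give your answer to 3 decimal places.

E[W] = (1)(0.075) + (3)(0.025) + (4)(0.7) + (5)(0.2) = 3.95
E[W²] = (1)²(0.075) + (3)²(0.025) + (4)²(0.7) + (5)²(0.2) = 16.5
Var(W) = E[W²] − (E[W])² = 16.5 − (3.95)² = 0.8975

0.898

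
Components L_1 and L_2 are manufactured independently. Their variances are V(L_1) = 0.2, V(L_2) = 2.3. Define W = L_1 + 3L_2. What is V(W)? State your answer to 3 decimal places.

20.900

By independence, V(W) = (1)²V(L_1) + (3)²V(L_2)
= (1)²·0.2 + (3)²·2.3 = 20.9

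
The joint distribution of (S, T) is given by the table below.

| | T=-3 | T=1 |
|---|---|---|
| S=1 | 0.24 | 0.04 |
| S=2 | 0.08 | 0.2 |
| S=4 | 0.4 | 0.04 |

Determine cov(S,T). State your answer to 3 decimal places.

E[S] = 2.6,  E[T] = -1.88
E[ST] = -5.4
cov(S,T) = E[ST] − E[S]E[T] = -5.4 − (2.6)(-1.88) = -0.512

-0.512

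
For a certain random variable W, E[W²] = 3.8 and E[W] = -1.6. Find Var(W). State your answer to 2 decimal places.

Var(W) = 3.8 − (-1.6)² = 1.24

1.24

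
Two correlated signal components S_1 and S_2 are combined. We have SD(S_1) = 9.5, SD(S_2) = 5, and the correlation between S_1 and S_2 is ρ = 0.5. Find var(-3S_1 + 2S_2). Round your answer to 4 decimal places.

var(S_1) = (9.5)² = 90.25;  var(S_2) = (5)² = 25
cov(S_1,S_2) = ρ·SD(S_1)·SD(S_2) = 0.5·9.5·5 = 23.75
var(-3S_1 + 2S_2) = (-3)²·var(S_1) + (2)²·var(S_2) + 2·(-3)·(2)·cov(S_1,S_2)
= 9·90.25 + 4·25 + -12·23.75 = 627.25

627.2500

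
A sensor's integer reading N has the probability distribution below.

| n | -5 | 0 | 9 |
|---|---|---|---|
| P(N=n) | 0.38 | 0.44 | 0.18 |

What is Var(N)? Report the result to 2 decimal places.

E[N] = (-5)(0.38) + (0)(0.44) + (9)(0.18) = -0.28
E[N²] = (-5)²(0.38) + (0)²(0.44) + (9)²(0.18) = 24.08
Var(N) = E[N²] − (E[N])² = 24.08 − (-0.28)² = 24.0016

24.00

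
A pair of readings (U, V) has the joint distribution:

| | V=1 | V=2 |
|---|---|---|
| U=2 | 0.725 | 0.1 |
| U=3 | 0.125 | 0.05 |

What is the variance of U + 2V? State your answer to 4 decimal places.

0.7494

E[U] = 2.175,  E[V] = 1.15,  E[UV] = 2.525
var(U) = 4.875 − (2.175)² = 0.144375;  var(V) = 1.45 − (1.15)² = 0.1275
Cov(U,V) = 2.525 − (2.175)(1.15) = 0.02375
var(U + 2V) = (1)²·0.144375 + (2)²·0.1275 + 2·(1)·(2)·0.02375 = 0.749375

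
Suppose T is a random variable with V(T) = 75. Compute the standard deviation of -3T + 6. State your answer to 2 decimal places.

V(-3T + 6) = (-3)²·75 = 675
sd(-3T + 6) = √675 ≈ 25.98

25.98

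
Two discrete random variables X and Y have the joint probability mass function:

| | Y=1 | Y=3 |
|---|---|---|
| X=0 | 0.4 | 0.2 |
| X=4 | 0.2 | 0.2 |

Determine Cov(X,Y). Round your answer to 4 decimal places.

E[X] = 1.6,  E[Y] = 1.8
E[XY] = 3.2
Cov(X,Y) = E[XY] − E[X]E[Y] = 3.2 − (1.6)(1.8) = 0.32

0.3200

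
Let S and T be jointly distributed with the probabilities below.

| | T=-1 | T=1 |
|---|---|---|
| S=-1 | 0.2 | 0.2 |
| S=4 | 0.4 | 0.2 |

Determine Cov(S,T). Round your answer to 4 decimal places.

-0.4000

E[S] = 2,  E[T] = -0.2
E[ST] = -0.8
Cov(S,T) = E[ST] − E[S]E[T] = -0.8 − (2)(-0.2) = -0.4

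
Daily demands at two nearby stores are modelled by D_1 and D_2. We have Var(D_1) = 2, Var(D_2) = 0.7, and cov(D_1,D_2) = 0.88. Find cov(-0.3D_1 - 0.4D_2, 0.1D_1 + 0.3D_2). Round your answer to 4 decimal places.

-0.2584

cov(-0.3D_1 - 0.4D_2, 0.1D_1 + 0.3D_2) = (-0.3)(0.1)Var(D_1) + (-0.4)(0.3)Var(D_2) + [(-0.3)(0.3) + (-0.4)(0.1)]cov(D_1,D_2)
= -0.03·2 + -0.12·0.7 + -0.13·0.88 = -0.2584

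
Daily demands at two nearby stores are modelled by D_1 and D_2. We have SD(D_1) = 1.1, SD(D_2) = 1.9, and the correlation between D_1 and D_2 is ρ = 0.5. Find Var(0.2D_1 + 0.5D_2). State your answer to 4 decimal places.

Var(D_1) = (1.1)² = 1.21;  Var(D_2) = (1.9)² = 3.61
Cov(D_1,D_2) = ρ·SD(D_1)·SD(D_2) = 0.5·1.1·1.9 = 1.045
Var(0.2D_1 + 0.5D_2) = (0.2)²·Var(D_1) + (0.5)²·Var(D_2) + 2·(0.2)·(0.5)·Cov(D_1,D_2)
= 0.04·1.21 + 0.25·3.61 + 0.2·1.045 = 1.1599

1.1599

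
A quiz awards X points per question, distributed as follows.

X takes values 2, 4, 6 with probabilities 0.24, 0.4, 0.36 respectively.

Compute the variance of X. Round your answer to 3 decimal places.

2.342

E[X] = (2)(0.24) + (4)(0.4) + (6)(0.36) = 4.24
E[X²] = (2)²(0.24) + (4)²(0.4) + (6)²(0.36) = 20.32
V(X) = E[X²] − (E[X])² = 20.32 − (4.24)² = 2.3424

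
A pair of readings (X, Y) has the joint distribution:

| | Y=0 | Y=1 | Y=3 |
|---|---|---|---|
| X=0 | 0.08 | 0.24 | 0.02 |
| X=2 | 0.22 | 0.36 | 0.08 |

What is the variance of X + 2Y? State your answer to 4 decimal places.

E[X] = 1.32,  E[Y] = 0.9,  E[XY] = 1.2
Var(X) = 2.64 − (1.32)² = 0.8976;  Var(Y) = 1.5 − (0.9)² = 0.69
Cov(X,Y) = 1.2 − (1.32)(0.9) = 0.012
Var(X + 2Y) = (1)²·0.8976 + (2)²·0.69 + 2·(1)·(2)·0.012 = 3.7056

3.7056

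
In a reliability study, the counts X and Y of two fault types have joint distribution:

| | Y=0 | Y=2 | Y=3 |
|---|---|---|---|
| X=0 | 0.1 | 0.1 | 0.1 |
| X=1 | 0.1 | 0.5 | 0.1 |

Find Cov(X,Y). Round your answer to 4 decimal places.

0.0400

E[X] = 0.7,  E[Y] = 1.8
E[XY] = 1.3
Cov(X,Y) = E[XY] − E[X]E[Y] = 1.3 − (0.7)(1.8) = 0.04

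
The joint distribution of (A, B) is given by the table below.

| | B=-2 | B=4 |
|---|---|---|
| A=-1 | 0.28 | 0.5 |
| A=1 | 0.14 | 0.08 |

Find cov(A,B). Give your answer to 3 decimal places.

-0.571

E[A] = -0.56,  E[B] = 1.48
E[AB] = -1.4
cov(A,B) = E[AB] − E[A]E[B] = -1.4 − (-0.56)(1.48) = -0.5712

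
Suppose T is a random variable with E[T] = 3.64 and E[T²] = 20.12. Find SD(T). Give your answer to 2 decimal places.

2.62

var(T) = 20.12 − (3.64)² = 6.8704
SD(T) = √6.8704 ≈ 2.62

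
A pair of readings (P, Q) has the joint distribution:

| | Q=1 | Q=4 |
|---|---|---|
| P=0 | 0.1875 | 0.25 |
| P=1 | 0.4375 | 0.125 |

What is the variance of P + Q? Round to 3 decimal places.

E[P] = 0.5625,  E[Q] = 2.125,  E[PQ] = 0.9375
V(P) = 0.5625 − (0.5625)² = 0.24609375;  V(Q) = 6.625 − (2.125)² = 2.109375
Cov(P,Q) = 0.9375 − (0.5625)(2.125) = -0.2578125
V(P + Q) = (1)²·0.24609375 + (1)²·2.109375 + 2·(1)·(1)·-0.2578125 = 1.83984375

1.840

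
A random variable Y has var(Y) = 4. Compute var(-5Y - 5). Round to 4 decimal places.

var(-5Y - 5) = (-5)²·var(Y) = 25·4 = 100

100.0000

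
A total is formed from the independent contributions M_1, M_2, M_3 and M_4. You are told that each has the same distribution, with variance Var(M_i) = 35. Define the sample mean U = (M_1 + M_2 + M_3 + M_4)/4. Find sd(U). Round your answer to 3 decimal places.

By independence, Var(U) = (0.25)²Var(M_1) + (0.25)²Var(M_2) + (0.25)²Var(M_3) + (0.25)²Var(M_4)
= (0.25)²·35 + (0.25)²·35 + (0.25)²·35 + (0.25)²·35 = 8.75
sd(U) = √8.75 ≈ 2.958

2.958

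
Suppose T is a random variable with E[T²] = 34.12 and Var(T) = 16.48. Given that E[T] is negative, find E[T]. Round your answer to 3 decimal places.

-4.200

(E[T])² = E[T²] − Var(T) = 34.12 − 16.48 = 17.64
E[T] = −√17.64 = -4.2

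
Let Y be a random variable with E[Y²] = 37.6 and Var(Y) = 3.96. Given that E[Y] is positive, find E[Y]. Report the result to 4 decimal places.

5.8000

(E[Y])² = E[Y²] − Var(Y) = 37.6 − 3.96 = 33.64
E[Y] = √33.64 = 5.8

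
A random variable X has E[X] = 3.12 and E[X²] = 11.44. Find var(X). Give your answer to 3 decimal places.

1.706

var(X) = 11.44 − (3.12)² = 1.7056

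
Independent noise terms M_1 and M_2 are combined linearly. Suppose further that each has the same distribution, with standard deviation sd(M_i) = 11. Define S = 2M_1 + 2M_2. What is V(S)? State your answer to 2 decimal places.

V(M_i) = (11)² = 121
By independence, V(S) = (2)²V(M_1) + (2)²V(M_2)
= (2)²·121 + (2)²·121 = 968

968.00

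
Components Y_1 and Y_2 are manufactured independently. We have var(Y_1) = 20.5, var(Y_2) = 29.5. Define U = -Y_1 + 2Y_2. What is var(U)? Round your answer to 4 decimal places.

138.5000

By independence, var(U) = (-1)²var(Y_1) + (2)²var(Y_2)
= (-1)²·20.5 + (2)²·29.5 = 138.5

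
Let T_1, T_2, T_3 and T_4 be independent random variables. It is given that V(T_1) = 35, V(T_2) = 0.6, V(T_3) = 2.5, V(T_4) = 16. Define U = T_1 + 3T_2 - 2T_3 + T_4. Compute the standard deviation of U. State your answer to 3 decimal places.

By independence, V(U) = (1)²V(T_1) + (3)²V(T_2) + (-2)²V(T_3) + (1)²V(T_4)
= (1)²·35 + (3)²·0.6 + (-2)²·2.5 + (1)²·16 = 66.4
SD(U) = √66.4 ≈ 8.149

8.149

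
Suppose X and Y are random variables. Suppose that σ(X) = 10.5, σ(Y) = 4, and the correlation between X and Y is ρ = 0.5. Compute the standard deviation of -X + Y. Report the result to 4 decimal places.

9.1788

V(X) = (10.5)² = 110.25;  V(Y) = (4)² = 16
Cov(X,Y) = ρ·σ(X)·σ(Y) = 0.5·10.5·4 = 21
V(-X + Y) = (-1)²·V(X) + (1)²·V(Y) + 2·(-1)·(1)·Cov(X,Y)
= 1·110.25 + 1·16 + -2·21 = 84.25
σ(-X + Y) = √84.25 ≈ 9.1788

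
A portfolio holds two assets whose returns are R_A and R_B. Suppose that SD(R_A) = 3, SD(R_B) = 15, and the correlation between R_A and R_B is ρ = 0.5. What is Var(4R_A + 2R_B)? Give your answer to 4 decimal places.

1404.0000

Var(R_A) = (3)² = 9;  Var(R_B) = (15)² = 225
Cov(R_A,R_B) = ρ·SD(R_A)·SD(R_B) = 0.5·3·15 = 22.5
Var(4R_A + 2R_B) = (4)²·Var(R_A) + (2)²·Var(R_B) + 2·(4)·(2)·Cov(R_A,R_B)
= 16·9 + 4·225 + 16·22.5 = 1404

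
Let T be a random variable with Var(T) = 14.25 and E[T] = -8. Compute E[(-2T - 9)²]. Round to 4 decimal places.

E[-2T - 9] = -2·-8 − 9 = 7
Var(-2T - 9) = (-2)²·14.25 = 57
E[(-2T - 9)²] = Var((-2T - 9)) + (E[(-2T - 9)])² = 57 + (7)² = 106

106.0000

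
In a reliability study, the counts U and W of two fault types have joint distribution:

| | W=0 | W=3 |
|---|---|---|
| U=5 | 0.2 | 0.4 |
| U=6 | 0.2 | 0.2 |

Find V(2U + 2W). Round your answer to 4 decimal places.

E[U] = 5.4,  E[W] = 1.8,  E[UW] = 9.6
V(U) = 29.4 − (5.4)² = 0.24;  V(W) = 5.4 − (1.8)² = 2.16
Cov(U,W) = 9.6 − (5.4)(1.8) = -0.12
V(2U + 2W) = (2)²·0.24 + (2)²·2.16 + 2·(2)·(2)·-0.12 = 8.64

8.6400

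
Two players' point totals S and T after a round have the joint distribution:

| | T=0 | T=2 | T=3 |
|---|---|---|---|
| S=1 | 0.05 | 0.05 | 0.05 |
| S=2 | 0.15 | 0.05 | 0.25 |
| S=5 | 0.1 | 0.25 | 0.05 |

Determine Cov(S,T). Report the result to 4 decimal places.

-0.1375

E[S] = 3.05,  E[T] = 1.75
E[ST] = 5.2
Cov(S,T) = E[ST] − E[S]E[T] = 5.2 − (3.05)(1.75) = -0.1375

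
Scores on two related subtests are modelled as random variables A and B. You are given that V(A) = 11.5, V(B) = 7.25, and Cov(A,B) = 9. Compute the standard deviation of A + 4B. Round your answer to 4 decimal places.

14.1244

V(A + 4B) = (1)²·V(A) + (4)²·V(B) + 2·(1)·(4)·Cov(A,B)
= 1·11.5 + 16·7.25 + 8·9 = 199.5
sd(A + 4B) = √199.5 ≈ 14.1244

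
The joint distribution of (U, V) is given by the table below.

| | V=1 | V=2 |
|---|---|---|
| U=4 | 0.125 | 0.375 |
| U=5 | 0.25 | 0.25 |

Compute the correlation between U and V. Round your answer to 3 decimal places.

E[U] = 4.5,  E[V] = 1.625
E[UV] = 7.25
Cov(U,V) = E[UV] − E[U]E[V] = 7.25 − (4.5)(1.625) = -0.0625
Var(U) = 0.25,  Var(V) = 0.234375
ρ = -0.0625 / √(0.25·0.234375) ≈ -0.258

-0.258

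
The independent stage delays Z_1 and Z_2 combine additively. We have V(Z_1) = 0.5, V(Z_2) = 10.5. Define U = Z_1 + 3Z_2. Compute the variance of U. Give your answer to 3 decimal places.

95.000

By independence, V(U) = (1)²V(Z_1) + (3)²V(Z_2)
= (1)²·0.5 + (3)²·10.5 = 95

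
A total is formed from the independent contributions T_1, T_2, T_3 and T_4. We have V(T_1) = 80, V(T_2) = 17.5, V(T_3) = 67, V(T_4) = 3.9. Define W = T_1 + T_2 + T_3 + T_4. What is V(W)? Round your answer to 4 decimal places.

By independence, V(W) = (1)²V(T_1) + (1)²V(T_2) + (1)²V(T_3) + (1)²V(T_4)
= (1)²·80 + (1)²·17.5 + (1)²·67 + (1)²·3.9 = 168.4

168.4000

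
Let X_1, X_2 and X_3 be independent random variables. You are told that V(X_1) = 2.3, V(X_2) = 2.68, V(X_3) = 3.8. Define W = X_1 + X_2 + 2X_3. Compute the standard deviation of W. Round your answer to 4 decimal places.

4.4922

By independence, V(W) = (1)²V(X_1) + (1)²V(X_2) + (2)²V(X_3)
= (1)²·2.3 + (1)²·2.68 + (2)²·3.8 = 20.18
σ(W) = √20.18 ≈ 4.4922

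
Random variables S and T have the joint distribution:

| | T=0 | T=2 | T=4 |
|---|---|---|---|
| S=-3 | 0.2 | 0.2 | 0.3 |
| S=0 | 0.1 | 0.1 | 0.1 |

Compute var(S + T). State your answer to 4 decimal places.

4.2900

E[S] = -2.1,  E[T] = 2.2,  E[ST] = -4.8
var(S) = 6.3 − (-2.1)² = 1.89;  var(T) = 7.6 − (2.2)² = 2.76
Cov(S,T) = -4.8 − (-2.1)(2.2) = -0.18
var(S + T) = (1)²·1.89 + (1)²·2.76 + 2·(1)·(1)·-0.18 = 4.29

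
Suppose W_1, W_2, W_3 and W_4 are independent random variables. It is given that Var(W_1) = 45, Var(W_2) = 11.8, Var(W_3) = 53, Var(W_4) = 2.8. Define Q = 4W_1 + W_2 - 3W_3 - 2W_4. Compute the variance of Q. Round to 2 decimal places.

By independence, Var(Q) = (4)²Var(W_1) + (1)²Var(W_2) + (-3)²Var(W_3) + (-2)²Var(W_4)
= (4)²·45 + (1)²·11.8 + (-3)²·53 + (-2)²·2.8 = 1220

1220.00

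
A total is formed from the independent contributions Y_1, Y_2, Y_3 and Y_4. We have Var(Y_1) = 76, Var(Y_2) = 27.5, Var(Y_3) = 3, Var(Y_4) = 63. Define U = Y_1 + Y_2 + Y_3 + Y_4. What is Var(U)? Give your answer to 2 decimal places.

169.50

By independence, Var(U) = (1)²Var(Y_1) + (1)²Var(Y_2) + (1)²Var(Y_3) + (1)²Var(Y_4)
= (1)²·76 + (1)²·27.5 + (1)²·3 + (1)²·63 = 169.5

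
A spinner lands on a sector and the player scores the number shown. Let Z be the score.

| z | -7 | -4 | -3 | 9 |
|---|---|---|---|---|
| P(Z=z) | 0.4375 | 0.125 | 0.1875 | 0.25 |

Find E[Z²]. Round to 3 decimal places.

E[Z²] = (-7)²(0.4375) + (-4)²(0.125) + (-3)²(0.1875) + (9)²(0.25) = 45.375

45.375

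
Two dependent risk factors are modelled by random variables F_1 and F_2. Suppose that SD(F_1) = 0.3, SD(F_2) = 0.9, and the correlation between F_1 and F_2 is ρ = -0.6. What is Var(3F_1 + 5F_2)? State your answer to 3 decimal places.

Var(F_1) = (0.3)² = 0.09;  Var(F_2) = (0.9)² = 0.81
Cov(F_1,F_2) = ρ·SD(F_1)·SD(F_2) = -0.6·0.3·0.9 = -0.162
Var(3F_1 + 5F_2) = (3)²·Var(F_1) + (5)²·Var(F_2) + 2·(3)·(5)·Cov(F_1,F_2)
= 9·0.09 + 25·0.81 + 30·-0.162 = 16.2

16.200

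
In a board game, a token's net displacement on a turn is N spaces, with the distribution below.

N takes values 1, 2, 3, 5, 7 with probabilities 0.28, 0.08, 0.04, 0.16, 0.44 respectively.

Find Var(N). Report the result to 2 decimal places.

6.81

E[N] = (1)(0.28) + (2)(0.08) + (3)(0.04) + (5)(0.16) + (7)(0.44) = 4.44
E[N²] = (1)²(0.28) + (2)²(0.08) + (3)²(0.04) + (5)²(0.16) + (7)²(0.44) = 26.52
Var(N) = E[N²] − (E[N])² = 26.52 − (4.44)² = 6.8064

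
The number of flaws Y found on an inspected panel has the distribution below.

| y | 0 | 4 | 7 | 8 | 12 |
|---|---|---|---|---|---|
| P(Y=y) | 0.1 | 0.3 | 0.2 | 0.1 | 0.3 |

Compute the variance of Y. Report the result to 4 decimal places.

15.2000

E[Y] = (0)(0.1) + (4)(0.3) + (7)(0.2) + (8)(0.1) + (12)(0.3) = 7
E[Y²] = (0)²(0.1) + (4)²(0.3) + (7)²(0.2) + (8)²(0.1) + (12)²(0.3) = 64.2
V(Y) = E[Y²] − (E[Y])² = 64.2 − (7)² = 15.2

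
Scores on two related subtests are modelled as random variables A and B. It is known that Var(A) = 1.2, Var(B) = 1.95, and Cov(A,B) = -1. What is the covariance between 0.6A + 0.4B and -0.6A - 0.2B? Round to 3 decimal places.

Cov(0.6A + 0.4B, -0.6A - 0.2B) = (0.6)(-0.6)Var(A) + (0.4)(-0.2)Var(B) + [(0.6)(-0.2) + (0.4)(-0.6)]Cov(A,B)
= -0.36·1.2 + -0.08·1.95 + -0.36·-1 = -0.228

-0.228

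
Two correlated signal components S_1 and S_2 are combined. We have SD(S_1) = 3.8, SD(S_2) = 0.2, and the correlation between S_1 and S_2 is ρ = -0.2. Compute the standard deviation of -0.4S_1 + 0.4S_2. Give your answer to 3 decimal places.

1.538

Var(S_1) = (3.8)² = 14.44;  Var(S_2) = (0.2)² = 0.04
Cov(S_1,S_2) = ρ·SD(S_1)·SD(S_2) = -0.2·3.8·0.2 = -0.152
Var(-0.4S_1 + 0.4S_2) = (-0.4)²·Var(S_1) + (0.4)²·Var(S_2) + 2·(-0.4)·(0.4)·Cov(S_1,S_2)
= 0.16·14.44 + 0.16·0.04 + -0.32·-0.152 = 2.36544
SD(-0.4S_1 + 0.4S_2) = √2.36544 ≈ 1.538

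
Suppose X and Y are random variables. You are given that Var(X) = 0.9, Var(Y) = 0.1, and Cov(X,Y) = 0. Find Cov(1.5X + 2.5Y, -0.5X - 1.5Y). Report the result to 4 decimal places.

Cov(1.5X + 2.5Y, -0.5X - 1.5Y) = (1.5)(-0.5)Var(X) + (2.5)(-1.5)Var(Y) + [(1.5)(-1.5) + (2.5)(-0.5)]Cov(X,Y)
= -0.75·0.9 + -3.75·0.1 + -3.5·0 = -1.05

-1.0500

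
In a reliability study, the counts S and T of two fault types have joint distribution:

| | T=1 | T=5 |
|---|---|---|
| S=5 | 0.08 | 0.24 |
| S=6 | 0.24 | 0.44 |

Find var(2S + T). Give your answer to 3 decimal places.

E[S] = 5.68,  E[T] = 3.72,  E[ST] = 21.04
var(S) = 32.48 − (5.68)² = 0.2176;  var(T) = 17.32 − (3.72)² = 3.4816
cov(S,T) = 21.04 − (5.68)(3.72) = -0.0896
var(2S + T) = (2)²·0.2176 + (1)²·3.4816 + 2·(2)·(1)·-0.0896 = 3.9936

3.994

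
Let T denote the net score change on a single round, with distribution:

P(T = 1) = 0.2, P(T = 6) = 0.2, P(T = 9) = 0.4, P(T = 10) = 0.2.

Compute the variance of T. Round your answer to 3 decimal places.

10.800

E[T] = (1)(0.2) + (6)(0.2) + (9)(0.4) + (10)(0.2) = 7
E[T²] = (1)²(0.2) + (6)²(0.2) + (9)²(0.4) + (10)²(0.2) = 59.8
Var(T) = E[T²] − (E[T])² = 59.8 − (7)² = 10.8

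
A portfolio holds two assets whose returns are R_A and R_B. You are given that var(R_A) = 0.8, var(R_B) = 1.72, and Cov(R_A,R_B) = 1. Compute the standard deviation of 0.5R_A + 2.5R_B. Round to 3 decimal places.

var(0.5R_A + 2.5R_B) = (0.5)²·var(R_A) + (2.5)²·var(R_B) + 2·(0.5)·(2.5)·Cov(R_A,R_B)
= 0.25·0.8 + 6.25·1.72 + 2.5·1 = 13.45
SD(0.5R_A + 2.5R_B) = √13.45 ≈ 3.667

3.667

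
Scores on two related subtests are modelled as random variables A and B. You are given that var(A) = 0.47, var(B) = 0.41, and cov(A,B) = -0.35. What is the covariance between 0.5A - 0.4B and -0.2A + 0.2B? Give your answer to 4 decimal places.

cov(0.5A - 0.4B, -0.2A + 0.2B) = (0.5)(-0.2)var(A) + (-0.4)(0.2)var(B) + [(0.5)(0.2) + (-0.4)(-0.2)]cov(A,B)
= -0.1·0.47 + -0.08·0.41 + 0.18·-0.35 = -0.1428

-0.1428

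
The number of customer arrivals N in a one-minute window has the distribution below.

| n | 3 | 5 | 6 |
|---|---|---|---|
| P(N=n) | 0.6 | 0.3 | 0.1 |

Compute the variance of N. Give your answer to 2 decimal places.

1.29

E[N] = (3)(0.6) + (5)(0.3) + (6)(0.1) = 3.9
E[N²] = (3)²(0.6) + (5)²(0.3) + (6)²(0.1) = 16.5
Var(N) = E[N²] − (E[N])² = 16.5 − (3.9)² = 1.29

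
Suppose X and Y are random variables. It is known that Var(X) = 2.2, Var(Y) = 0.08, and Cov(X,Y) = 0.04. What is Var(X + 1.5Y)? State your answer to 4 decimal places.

2.5000

Var(X + 1.5Y) = (1)²·Var(X) + (1.5)²·Var(Y) + 2·(1)·(1.5)·Cov(X,Y)
= 1·2.2 + 2.25·0.08 + 3·0.04 = 2.5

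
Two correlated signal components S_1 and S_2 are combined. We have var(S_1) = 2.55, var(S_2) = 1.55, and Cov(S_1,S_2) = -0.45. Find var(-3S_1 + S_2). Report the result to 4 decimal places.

var(-3S_1 + S_2) = (-3)²·var(S_1) + (1)²·var(S_2) + 2·(-3)·(1)·Cov(S_1,S_2)
= 9·2.55 + 1·1.55 + -6·-0.45 = 27.2

27.2000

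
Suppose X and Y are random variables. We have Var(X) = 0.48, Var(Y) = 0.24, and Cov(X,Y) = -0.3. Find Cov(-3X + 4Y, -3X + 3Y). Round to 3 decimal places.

Cov(-3X + 4Y, -3X + 3Y) = (-3)(-3)Var(X) + (4)(3)Var(Y) + [(-3)(3) + (4)(-3)]Cov(X,Y)
= 9·0.48 + 12·0.24 + -21·-0.3 = 13.5

13.500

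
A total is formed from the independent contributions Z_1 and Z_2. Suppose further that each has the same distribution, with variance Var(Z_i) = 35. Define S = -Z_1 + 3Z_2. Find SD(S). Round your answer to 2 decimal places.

By independence, Var(S) = (-1)²Var(Z_1) + (3)²Var(Z_2)
= (-1)²·35 + (3)²·35 = 350
SD(S) = √350 ≈ 18.71

18.71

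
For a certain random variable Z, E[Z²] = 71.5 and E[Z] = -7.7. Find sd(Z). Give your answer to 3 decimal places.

Var(Z) = 71.5 − (-7.7)² = 12.21
sd(Z) = √12.21 ≈ 3.494

3.494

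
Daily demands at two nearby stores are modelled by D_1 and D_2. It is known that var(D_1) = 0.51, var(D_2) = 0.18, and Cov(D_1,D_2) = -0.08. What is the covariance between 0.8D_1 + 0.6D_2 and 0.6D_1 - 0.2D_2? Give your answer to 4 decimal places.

0.2072

Cov(0.8D_1 + 0.6D_2, 0.6D_1 - 0.2D_2) = (0.8)(0.6)var(D_1) + (0.6)(-0.2)var(D_2) + [(0.8)(-0.2) + (0.6)(0.6)]Cov(D_1,D_2)
= 0.48·0.51 + -0.12·0.18 + 0.2·-0.08 = 0.2072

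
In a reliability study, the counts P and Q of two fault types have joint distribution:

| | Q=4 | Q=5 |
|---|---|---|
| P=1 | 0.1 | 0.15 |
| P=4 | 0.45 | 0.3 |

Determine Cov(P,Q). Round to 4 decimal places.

E[P] = 3.25,  E[Q] = 4.45
E[PQ] = 14.35
Cov(P,Q) = E[PQ] − E[P]E[Q] = 14.35 − (3.25)(4.45) = -0.1125

-0.1125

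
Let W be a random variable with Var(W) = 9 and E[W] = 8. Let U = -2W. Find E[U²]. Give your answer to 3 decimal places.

E[-2W] = -2·8 = -16
Var(-2W) = (-2)²·9 = 36
E[U²] = Var(U) + (E[U])² = 36 + (-16)² = 292

292.000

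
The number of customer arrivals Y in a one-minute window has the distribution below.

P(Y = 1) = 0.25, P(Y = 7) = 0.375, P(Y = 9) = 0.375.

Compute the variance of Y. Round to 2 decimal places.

E[Y] = (1)(0.25) + (7)(0.375) + (9)(0.375) = 6.25
E[Y²] = (1)²(0.25) + (7)²(0.375) + (9)²(0.375) = 49
var(Y) = E[Y²] − (E[Y])² = 49 − (6.25)² = 9.9375

9.94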